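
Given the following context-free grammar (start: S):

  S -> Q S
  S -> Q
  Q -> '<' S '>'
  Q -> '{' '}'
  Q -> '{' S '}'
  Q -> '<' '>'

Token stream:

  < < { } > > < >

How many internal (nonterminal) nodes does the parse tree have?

[S [Q < [S [Q < [S [Q { }]] >]] >] [S [Q < >]]]

8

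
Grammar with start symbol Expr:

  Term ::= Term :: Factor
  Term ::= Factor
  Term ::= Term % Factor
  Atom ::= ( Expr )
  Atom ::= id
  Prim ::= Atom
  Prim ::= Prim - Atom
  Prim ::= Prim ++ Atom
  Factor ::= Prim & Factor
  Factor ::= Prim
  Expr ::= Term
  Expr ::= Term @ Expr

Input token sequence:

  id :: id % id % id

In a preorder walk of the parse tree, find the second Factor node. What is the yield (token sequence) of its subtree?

[Expr [Term [Term [Term [Term [Factor [Prim [Atom id]]]] :: [Factor [Prim [Atom id]]]] % [Factor [Prim [Atom id]]]] % [Factor [Prim [Atom id]]]]]

id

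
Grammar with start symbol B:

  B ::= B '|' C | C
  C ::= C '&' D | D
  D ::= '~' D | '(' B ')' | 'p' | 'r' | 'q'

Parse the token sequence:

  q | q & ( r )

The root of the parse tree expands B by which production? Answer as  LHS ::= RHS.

[B [B [C [D q]]] | [C [C [D q]] & [D ( [B [C [D r]]] )]]]

B ::= B '|' C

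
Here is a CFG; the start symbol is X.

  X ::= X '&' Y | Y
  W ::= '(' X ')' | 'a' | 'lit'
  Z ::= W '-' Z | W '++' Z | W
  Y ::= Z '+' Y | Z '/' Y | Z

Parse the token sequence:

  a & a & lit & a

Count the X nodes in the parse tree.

4

[X [X [X [X [Y [Z [W a]]]] & [Y [Z [W a]]]] & [Y [Z [W lit]]]] & [Y [Z [W a]]]]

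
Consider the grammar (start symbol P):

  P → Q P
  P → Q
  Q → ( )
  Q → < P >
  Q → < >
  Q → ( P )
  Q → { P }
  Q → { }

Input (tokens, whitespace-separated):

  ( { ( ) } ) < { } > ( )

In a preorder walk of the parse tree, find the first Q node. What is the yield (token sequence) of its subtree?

[P [Q ( [P [Q { [P [Q ( )]] }]] )] [P [Q < [P [Q { }]] >] [P [Q ( )]]]]

( { ( ) } )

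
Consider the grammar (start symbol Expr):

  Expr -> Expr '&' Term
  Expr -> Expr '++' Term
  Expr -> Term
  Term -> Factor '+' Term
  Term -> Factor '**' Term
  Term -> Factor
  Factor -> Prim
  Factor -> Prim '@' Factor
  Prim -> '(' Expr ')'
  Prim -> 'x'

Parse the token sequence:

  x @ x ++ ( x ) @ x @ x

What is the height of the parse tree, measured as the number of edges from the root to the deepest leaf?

[Expr [Expr [Term [Factor [Prim x] @ [Factor [Prim x]]]]] ++ [Term [Factor [Prim ( [Expr [Term [Factor [Prim x]]]] )] @ [Factor [Prim x] @ [Factor [Prim x]]]]]]

8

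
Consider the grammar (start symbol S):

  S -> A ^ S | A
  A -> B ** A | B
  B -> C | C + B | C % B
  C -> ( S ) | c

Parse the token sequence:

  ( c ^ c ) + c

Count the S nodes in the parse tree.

[S [A [B [C ( [S [A [B [C c]]] ^ [S [A [B [C c]]]]] )] + [B [C c]]]]]

3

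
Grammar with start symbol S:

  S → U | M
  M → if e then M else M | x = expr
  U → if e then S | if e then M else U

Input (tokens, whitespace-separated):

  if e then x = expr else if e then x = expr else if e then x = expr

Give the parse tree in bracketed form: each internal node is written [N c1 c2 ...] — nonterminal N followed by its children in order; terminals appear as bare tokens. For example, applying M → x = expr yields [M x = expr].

S
U
if e then M else U
if e then x = expr else U
if e then x = expr else if e then M else U
if e then x = expr else if e then x = expr else U
if e then x = expr else if e then x = expr else if e then S
if e then x = expr else if e then x = expr else if e then M
if e then x = expr else if e then x = expr else if e then x = expr

[S [U if e then [M x = expr] else [U if e then [M x = expr] else [U if e then [S [M x = expr]]]]]]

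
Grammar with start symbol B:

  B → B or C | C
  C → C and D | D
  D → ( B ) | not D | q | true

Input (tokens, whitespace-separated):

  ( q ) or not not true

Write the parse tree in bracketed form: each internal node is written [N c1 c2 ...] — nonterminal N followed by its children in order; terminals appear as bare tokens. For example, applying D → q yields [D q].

B
B or C
C or C
D or C
( B ) or C
( C ) or C
( D ) or C
( q ) or C
( q ) or D
( q ) or not D
( q ) or not not D
( q ) or not not true

[B [B [C [D ( [B [C [D q]]] )]]] or [C [D not [D not [D true]]]]]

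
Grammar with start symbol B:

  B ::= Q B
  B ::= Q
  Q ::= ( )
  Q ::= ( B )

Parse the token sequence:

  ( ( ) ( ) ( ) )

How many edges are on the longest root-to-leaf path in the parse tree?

6

[B [Q ( [B [Q ( )] [B [Q ( )] [B [Q ( )]]]] )]]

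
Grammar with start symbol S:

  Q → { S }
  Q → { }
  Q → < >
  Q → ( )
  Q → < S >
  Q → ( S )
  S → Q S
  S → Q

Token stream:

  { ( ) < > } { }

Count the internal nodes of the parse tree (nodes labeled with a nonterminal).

[S [Q { [S [Q ( )] [S [Q < >]]] }] [S [Q { }]]]

8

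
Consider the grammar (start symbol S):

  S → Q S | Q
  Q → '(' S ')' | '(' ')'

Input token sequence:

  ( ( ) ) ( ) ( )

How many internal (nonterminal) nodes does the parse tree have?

[S [Q ( [S [Q ( )]] )] [S [Q ( )] [S [Q ( )]]]]

8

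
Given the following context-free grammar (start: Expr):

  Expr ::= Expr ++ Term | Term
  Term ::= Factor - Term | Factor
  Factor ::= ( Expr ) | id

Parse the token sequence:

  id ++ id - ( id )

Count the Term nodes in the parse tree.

4

[Expr [Expr [Term [Factor id]]] ++ [Term [Factor id] - [Term [Factor ( [Expr [Term [Factor id]]] )]]]]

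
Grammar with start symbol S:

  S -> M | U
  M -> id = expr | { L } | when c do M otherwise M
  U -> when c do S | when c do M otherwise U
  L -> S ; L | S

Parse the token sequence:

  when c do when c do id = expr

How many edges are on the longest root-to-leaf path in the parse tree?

6

[S [U when c do [S [U when c do [S [M id = expr]]]]]]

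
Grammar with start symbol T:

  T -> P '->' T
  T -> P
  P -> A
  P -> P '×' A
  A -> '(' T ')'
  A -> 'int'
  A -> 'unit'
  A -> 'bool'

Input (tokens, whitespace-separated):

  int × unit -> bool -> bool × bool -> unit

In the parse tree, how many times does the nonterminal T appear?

[T [P [P [A int]] × [A unit]] -> [T [P [A bool]] -> [T [P [P [A bool]] × [A bool]] -> [T [P [A unit]]]]]]

4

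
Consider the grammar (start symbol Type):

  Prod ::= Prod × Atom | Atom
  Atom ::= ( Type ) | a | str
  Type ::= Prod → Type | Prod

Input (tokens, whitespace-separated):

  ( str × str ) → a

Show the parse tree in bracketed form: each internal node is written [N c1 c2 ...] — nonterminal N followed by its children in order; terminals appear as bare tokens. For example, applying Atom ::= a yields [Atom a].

Type
Prod → Type
Atom → Type
( Type ) → Type
( Prod ) → Type
( Prod × Atom ) → Type
( Atom × Atom ) → Type
( str × Atom ) → Type
( str × str ) → Type
( str × str ) → Prod
( str × str ) → Atom
( str × str ) → a

[Type [Prod [Atom ( [Type [Prod [Prod [Atom str]] × [Atom str]]] )]] → [Type [Prod [Atom a]]]]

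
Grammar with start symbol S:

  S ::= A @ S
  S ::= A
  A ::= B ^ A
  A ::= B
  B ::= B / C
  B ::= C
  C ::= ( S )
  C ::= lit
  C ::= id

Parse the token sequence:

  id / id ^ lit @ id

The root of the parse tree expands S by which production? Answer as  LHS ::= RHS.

[S [A [B [B [C id]] / [C id]] ^ [A [B [C lit]]]] @ [S [A [B [C id]]]]]

S ::= A @ S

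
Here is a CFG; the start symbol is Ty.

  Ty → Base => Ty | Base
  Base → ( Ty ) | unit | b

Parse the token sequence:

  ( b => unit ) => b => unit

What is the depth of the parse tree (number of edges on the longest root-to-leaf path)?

[Ty [Base ( [Ty [Base b] => [Ty [Base unit]]] )] => [Ty [Base b] => [Ty [Base unit]]]]

5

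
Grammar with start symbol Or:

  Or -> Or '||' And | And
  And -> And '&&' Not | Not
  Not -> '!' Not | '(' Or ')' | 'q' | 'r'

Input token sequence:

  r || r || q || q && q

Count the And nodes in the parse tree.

[Or [Or [Or [Or [And [Not r]]] || [And [Not r]]] || [And [Not q]]] || [And [And [Not q]] && [Not q]]]

5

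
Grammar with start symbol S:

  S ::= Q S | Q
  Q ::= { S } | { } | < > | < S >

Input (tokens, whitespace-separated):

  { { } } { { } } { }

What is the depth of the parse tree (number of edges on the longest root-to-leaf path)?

5

[S [Q { [S [Q { }]] }] [S [Q { [S [Q { }]] }] [S [Q { }]]]]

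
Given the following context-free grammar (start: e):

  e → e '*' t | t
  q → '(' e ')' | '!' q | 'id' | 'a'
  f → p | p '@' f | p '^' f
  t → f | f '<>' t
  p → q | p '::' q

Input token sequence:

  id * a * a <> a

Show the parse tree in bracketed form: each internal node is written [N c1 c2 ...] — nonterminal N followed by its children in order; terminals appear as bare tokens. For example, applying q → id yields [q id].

[e [e [e [t [f [p [q id]]]]] * [t [f [p [q a]]]]] * [t [f [p [q a]]] <> [t [f [p [q a]]]]]]

e
e * t
e * t * t
t * t * t
f * t * t
p * t * t
q * t * t
id * t * t
id * f * t
id * p * t
id * q * t
id * a * t
id * a * f <> t
id * a * p <> t
id * a * q <> t
id * a * a <> t
id * a * a <> f
id * a * a <> p
id * a * a <> q
id * a * a <> a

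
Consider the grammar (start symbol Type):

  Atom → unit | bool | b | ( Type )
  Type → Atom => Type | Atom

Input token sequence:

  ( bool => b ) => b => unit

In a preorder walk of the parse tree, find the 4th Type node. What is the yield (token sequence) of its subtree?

b => unit

[Type [Atom ( [Type [Atom bool] => [Type [Atom b]]] )] => [Type [Atom b] => [Type [Atom unit]]]]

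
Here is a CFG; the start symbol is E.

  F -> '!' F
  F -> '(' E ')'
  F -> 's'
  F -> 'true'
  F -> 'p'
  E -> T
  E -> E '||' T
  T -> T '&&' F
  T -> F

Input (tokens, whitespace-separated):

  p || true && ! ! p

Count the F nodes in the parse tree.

5

[E [E [T [F p]]] || [T [T [F true]] && [F ! [F ! [F p]]]]]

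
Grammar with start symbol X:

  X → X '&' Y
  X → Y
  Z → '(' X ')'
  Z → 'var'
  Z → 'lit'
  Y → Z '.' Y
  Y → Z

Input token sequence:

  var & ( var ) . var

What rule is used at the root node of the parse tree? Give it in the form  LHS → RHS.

X → X '&' Y

[X [X [Y [Z var]]] & [Y [Z ( [X [Y [Z var]]] )] . [Y [Z var]]]]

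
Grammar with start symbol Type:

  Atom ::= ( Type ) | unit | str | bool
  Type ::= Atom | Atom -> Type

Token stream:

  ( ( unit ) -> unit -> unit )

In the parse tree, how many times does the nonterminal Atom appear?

[Type [Atom ( [Type [Atom ( [Type [Atom unit]] )] -> [Type [Atom unit] -> [Type [Atom unit]]]] )]]

5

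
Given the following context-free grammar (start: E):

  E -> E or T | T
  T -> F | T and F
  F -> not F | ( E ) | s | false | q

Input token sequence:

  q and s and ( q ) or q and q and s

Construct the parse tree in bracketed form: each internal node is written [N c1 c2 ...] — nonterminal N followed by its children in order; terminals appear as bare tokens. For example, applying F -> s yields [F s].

[E [E [T [T [T [F q]] and [F s]] and [F ( [E [T [F q]]] )]]] or [T [T [T [F q]] and [F q]] and [F s]]]

E
E or T
T or T
T and F or T
T and F and F or T
F and F and F or T
q and F and F or T
q and s and F or T
q and s and ( E ) or T
q and s and ( T ) or T
q and s and ( F ) or T
q and s and ( q ) or T
q and s and ( q ) or T and F
q and s and ( q ) or T and F and F
q and s and ( q ) or F and F and F
q and s and ( q ) or q and F and F
q and s and ( q ) or q and q and F
q and s and ( q ) or q and q and s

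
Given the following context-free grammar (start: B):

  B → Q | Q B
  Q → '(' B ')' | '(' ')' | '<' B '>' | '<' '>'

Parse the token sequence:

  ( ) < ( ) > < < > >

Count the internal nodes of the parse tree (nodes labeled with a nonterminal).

[B [Q ( )] [B [Q < [B [Q ( )]] >] [B [Q < [B [Q < >]] >]]]]

10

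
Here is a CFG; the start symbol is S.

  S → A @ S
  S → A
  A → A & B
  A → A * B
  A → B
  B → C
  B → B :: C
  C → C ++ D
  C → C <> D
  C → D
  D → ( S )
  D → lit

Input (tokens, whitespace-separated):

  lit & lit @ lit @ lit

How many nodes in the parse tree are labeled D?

[S [A [A [B [C [D lit]]]] & [B [C [D lit]]]] @ [S [A [B [C [D lit]]]] @ [S [A [B [C [D lit]]]]]]]

4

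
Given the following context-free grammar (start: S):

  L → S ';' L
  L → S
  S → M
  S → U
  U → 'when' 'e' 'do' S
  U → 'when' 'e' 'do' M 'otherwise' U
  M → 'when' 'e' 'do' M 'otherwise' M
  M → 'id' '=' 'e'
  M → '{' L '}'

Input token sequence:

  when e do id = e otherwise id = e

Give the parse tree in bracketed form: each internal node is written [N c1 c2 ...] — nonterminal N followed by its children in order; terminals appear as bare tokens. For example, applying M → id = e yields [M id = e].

[S [M when e do [M id = e] otherwise [M id = e]]]

S
M
when e do M otherwise M
when e do id = e otherwise M
when e do id = e otherwise id = e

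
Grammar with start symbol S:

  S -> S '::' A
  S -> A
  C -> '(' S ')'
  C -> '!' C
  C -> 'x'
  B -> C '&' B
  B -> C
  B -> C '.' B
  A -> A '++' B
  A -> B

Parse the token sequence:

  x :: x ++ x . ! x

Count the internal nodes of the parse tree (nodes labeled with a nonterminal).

14

[S [S [A [B [C x]]]] :: [A [A [B [C x]]] ++ [B [C x] . [B [C ! [C x]]]]]]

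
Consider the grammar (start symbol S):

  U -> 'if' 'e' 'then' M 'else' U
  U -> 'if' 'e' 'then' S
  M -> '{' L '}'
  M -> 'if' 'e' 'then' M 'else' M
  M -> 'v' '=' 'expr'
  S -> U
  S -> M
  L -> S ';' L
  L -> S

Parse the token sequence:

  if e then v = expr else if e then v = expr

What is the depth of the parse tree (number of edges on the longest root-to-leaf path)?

[S [U if e then [M v = expr] else [U if e then [S [M v = expr]]]]]

5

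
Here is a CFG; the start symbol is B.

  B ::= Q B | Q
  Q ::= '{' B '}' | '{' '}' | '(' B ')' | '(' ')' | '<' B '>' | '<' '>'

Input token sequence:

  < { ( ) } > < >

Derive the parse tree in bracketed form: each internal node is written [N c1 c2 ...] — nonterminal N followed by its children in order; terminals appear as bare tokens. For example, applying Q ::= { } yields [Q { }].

[B [Q < [B [Q { [B [Q ( )]] }]] >] [B [Q < >]]]

B
Q B
< B > B
< Q > B
< { B } > B
< { Q } > B
< { ( ) } > B
< { ( ) } > Q
< { ( ) } > < >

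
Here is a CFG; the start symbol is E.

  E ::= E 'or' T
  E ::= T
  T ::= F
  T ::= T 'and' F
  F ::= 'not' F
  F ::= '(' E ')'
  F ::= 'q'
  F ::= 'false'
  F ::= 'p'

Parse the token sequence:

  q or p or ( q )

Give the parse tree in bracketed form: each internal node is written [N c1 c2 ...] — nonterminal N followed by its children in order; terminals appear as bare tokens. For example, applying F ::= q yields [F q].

E
E or T
E or T or T
T or T or T
F or T or T
q or T or T
q or F or T
q or p or T
q or p or F
q or p or ( E )
q or p or ( T )
q or p or ( F )
q or p or ( q )

[E [E [E [T [F q]]] or [T [F p]]] or [T [F ( [E [T [F q]]] )]]]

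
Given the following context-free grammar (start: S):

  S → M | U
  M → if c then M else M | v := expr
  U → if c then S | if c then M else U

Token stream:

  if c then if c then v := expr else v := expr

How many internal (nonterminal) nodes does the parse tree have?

6

[S [U if c then [S [M if c then [M v := expr] else [M v := expr]]]]]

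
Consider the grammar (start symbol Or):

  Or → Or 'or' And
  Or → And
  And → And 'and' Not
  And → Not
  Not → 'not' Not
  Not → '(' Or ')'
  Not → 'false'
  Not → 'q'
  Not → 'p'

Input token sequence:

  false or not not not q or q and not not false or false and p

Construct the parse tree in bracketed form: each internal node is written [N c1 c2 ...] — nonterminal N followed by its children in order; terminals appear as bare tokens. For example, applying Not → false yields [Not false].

[Or [Or [Or [Or [And [Not false]]] or [And [Not not [Not not [Not not [Not q]]]]]] or [And [And [Not q]] and [Not not [Not not [Not false]]]]] or [And [And [Not false]] and [Not p]]]

Or
Or or And
Or or And or And
Or or And or And or And
And or And or And or And
Not or And or And or And
false or And or And or And
false or Not or And or And
false or not Not or And or And
false or not not Not or And or And
false or not not not Not or And or And
false or not not not q or And or And
false or not not not q or And and Not or And
false or not not not q or Not and Not or And
false or not not not q or q and Not or And
false or not not not q or q and not Not or And
false or not not not q or q and not not Not or And
false or not not not q or q and not not false or And
false or not not not q or q and not not false or And and Not
false or not not not q or q and not not false or Not and Not
false or not not not q or q and not not false or false and Not
false or not not not q or q and not not false or false and p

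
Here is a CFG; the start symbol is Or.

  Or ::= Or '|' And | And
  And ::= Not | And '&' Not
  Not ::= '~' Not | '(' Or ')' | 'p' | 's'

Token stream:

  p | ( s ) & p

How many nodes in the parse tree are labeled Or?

3

[Or [Or [And [Not p]]] | [And [And [Not ( [Or [And [Not s]]] )]] & [Not p]]]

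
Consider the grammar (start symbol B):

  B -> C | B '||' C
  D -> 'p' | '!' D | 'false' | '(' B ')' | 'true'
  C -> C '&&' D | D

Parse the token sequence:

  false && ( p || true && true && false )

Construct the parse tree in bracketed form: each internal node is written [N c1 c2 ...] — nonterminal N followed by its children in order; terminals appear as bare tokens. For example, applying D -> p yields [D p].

B
C
C && D
D && D
false && D
false && ( B )
false && ( B || C )
false && ( C || C )
false && ( D || C )
false && ( p || C )
false && ( p || C && D )
false && ( p || C && D && D )
false && ( p || D && D && D )
false && ( p || true && D && D )
false && ( p || true && true && D )
false && ( p || true && true && false )

[B [C [C [D false]] && [D ( [B [B [C [D p]]] || [C [C [C [D true]] && [D true]] && [D false]]] )]]]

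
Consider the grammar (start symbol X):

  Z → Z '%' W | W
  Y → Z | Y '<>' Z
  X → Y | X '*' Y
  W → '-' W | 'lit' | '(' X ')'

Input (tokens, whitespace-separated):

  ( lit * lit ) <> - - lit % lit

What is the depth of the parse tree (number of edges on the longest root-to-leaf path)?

[X [Y [Y [Z [W ( [X [X [Y [Z [W lit]]]] * [Y [Z [W lit]]]] )]]] <> [Z [Z [W - [W - [W lit]]]] % [W lit]]]]

10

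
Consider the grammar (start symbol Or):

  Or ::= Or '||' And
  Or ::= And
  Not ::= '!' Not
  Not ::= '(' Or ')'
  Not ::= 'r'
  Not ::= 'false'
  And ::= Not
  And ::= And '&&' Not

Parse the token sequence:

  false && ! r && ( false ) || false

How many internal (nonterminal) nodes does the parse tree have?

[Or [Or [And [And [And [Not false]] && [Not ! [Not r]]] && [Not ( [Or [And [Not false]]] )]]] || [And [Not false]]]

14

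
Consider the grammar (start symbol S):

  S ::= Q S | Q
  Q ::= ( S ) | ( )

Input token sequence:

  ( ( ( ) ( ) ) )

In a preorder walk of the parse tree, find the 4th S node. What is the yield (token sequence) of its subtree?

[S [Q ( [S [Q ( [S [Q ( )] [S [Q ( )]]] )]] )]]

( )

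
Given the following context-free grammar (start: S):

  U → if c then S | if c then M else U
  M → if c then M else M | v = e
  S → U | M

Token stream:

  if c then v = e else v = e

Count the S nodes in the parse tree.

1

[S [M if c then [M v = e] else [M v = e]]]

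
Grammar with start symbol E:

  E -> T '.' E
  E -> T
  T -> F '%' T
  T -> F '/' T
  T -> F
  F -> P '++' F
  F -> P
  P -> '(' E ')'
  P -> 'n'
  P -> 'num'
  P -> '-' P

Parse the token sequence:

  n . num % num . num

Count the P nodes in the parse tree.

[E [T [F [P n]]] . [E [T [F [P num]] % [T [F [P num]]]] . [E [T [F [P num]]]]]]

4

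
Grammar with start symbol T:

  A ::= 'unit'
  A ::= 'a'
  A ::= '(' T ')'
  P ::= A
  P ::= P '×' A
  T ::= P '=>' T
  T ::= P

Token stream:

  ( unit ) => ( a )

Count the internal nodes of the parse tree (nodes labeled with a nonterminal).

12

[T [P [A ( [T [P [A unit]]] )]] => [T [P [A ( [T [P [A a]]] )]]]]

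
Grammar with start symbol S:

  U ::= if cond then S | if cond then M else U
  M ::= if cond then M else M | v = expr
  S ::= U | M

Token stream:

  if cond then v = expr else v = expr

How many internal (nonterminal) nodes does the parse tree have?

[S [M if cond then [M v = expr] else [M v = expr]]]

4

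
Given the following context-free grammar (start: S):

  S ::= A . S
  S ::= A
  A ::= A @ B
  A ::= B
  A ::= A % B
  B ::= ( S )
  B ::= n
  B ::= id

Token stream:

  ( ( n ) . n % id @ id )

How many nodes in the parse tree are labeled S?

[S [A [B ( [S [A [B ( [S [A [B n]]] )]] . [S [A [A [A [B n]] % [B id]] @ [B id]]]] )]]]

4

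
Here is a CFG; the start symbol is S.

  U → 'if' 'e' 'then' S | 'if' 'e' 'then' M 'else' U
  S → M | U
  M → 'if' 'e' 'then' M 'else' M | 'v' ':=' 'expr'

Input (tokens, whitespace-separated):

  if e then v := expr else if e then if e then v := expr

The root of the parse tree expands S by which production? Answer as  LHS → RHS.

S → U

[S [U if e then [M v := expr] else [U if e then [S [U if e then [S [M v := expr]]]]]]]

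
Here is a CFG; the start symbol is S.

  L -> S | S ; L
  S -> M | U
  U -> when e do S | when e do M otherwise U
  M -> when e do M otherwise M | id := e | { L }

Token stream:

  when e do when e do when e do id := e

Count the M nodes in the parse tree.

1

[S [U when e do [S [U when e do [S [U when e do [S [M id := e]]]]]]]]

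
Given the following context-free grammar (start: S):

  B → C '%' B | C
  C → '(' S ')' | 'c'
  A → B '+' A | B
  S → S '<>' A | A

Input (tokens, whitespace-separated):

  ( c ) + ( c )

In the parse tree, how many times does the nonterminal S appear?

[S [A [B [C ( [S [A [B [C c]]]] )]] + [A [B [C ( [S [A [B [C c]]]] )]]]]]

3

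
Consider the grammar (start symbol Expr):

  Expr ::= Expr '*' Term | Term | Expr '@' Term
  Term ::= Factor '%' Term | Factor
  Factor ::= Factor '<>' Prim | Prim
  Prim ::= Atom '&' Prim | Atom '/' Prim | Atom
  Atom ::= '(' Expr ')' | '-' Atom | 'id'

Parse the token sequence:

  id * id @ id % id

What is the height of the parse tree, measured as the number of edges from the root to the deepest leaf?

[Expr [Expr [Expr [Term [Factor [Prim [Atom id]]]]] * [Term [Factor [Prim [Atom id]]]]] @ [Term [Factor [Prim [Atom id]]] % [Term [Factor [Prim [Atom id]]]]]]

7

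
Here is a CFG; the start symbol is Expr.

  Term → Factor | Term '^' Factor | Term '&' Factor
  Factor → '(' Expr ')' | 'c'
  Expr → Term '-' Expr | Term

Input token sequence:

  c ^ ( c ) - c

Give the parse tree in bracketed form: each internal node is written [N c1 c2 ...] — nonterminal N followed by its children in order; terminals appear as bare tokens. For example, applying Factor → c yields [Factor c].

[Expr [Term [Term [Factor c]] ^ [Factor ( [Expr [Term [Factor c]]] )]] - [Expr [Term [Factor c]]]]

Expr
Term - Expr
Term ^ Factor - Expr
Factor ^ Factor - Expr
c ^ Factor - Expr
c ^ ( Expr ) - Expr
c ^ ( Term ) - Expr
c ^ ( Factor ) - Expr
c ^ ( c ) - Expr
c ^ ( c ) - Term
c ^ ( c ) - Factor
c ^ ( c ) - c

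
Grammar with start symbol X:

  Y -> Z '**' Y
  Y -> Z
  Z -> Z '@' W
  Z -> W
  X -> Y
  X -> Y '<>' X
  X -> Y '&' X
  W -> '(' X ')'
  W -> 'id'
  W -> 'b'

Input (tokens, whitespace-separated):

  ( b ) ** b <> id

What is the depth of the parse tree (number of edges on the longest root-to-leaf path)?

8

[X [Y [Z [W ( [X [Y [Z [W b]]]] )]] ** [Y [Z [W b]]]] <> [X [Y [Z [W id]]]]]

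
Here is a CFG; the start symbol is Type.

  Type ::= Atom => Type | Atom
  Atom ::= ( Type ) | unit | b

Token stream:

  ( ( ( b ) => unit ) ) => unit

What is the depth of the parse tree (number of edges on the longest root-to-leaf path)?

8

[Type [Atom ( [Type [Atom ( [Type [Atom ( [Type [Atom b]] )] => [Type [Atom unit]]] )]] )] => [Type [Atom unit]]]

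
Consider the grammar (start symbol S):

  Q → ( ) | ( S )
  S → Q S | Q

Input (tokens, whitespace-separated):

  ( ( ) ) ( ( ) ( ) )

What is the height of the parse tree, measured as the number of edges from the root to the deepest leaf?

[S [Q ( [S [Q ( )]] )] [S [Q ( [S [Q ( )] [S [Q ( )]]] )]]]

6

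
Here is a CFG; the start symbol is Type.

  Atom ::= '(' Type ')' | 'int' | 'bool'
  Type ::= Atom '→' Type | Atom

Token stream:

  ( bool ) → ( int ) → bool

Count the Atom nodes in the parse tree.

[Type [Atom ( [Type [Atom bool]] )] → [Type [Atom ( [Type [Atom int]] )] → [Type [Atom bool]]]]

5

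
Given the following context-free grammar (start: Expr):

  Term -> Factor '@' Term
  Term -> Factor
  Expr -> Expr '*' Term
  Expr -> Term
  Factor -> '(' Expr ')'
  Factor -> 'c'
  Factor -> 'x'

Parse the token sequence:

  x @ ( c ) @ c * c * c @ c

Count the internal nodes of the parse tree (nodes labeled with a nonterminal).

18

[Expr [Expr [Expr [Term [Factor x] @ [Term [Factor ( [Expr [Term [Factor c]]] )] @ [Term [Factor c]]]]] * [Term [Factor c]]] * [Term [Factor c] @ [Term [Factor c]]]]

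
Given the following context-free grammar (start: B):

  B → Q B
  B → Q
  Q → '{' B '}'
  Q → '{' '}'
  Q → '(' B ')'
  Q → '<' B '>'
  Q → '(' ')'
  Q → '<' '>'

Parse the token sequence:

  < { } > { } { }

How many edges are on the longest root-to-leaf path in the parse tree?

[B [Q < [B [Q { }]] >] [B [Q { }] [B [Q { }]]]]

4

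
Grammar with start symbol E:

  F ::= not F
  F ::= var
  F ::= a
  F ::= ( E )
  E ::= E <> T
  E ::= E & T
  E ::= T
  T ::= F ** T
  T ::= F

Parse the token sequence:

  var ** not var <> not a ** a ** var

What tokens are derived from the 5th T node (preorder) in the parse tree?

[E [E [T [F var] ** [T [F not [F var]]]]] <> [T [F not [F a]] ** [T [F a] ** [T [F var]]]]]

var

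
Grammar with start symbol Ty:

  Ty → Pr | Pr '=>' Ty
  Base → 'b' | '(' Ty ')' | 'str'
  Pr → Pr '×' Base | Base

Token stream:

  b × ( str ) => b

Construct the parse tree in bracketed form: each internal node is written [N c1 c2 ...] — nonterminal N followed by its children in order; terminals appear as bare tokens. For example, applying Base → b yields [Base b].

Ty
Pr => Ty
Pr × Base => Ty
Base × Base => Ty
b × Base => Ty
b × ( Ty ) => Ty
b × ( Pr ) => Ty
b × ( Base ) => Ty
b × ( str ) => Ty
b × ( str ) => Pr
b × ( str ) => Base
b × ( str ) => b

[Ty [Pr [Pr [Base b]] × [Base ( [Ty [Pr [Base str]]] )]] => [Ty [Pr [Base b]]]]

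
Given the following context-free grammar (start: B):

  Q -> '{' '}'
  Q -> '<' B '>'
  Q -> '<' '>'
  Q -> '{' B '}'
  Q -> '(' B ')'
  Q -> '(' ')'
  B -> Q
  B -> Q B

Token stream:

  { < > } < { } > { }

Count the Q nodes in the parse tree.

5

[B [Q { [B [Q < >]] }] [B [Q < [B [Q { }]] >] [B [Q { }]]]]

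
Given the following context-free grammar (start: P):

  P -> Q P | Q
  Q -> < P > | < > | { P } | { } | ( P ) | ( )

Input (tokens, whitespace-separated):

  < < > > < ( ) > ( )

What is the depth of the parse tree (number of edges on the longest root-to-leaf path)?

[P [Q < [P [Q < >]] >] [P [Q < [P [Q ( )]] >] [P [Q ( )]]]]

5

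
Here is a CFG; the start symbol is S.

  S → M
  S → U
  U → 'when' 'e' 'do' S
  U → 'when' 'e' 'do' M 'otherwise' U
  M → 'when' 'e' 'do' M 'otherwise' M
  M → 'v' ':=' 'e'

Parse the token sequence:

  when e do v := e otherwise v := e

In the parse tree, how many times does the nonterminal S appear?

1

[S [M when e do [M v := e] otherwise [M v := e]]]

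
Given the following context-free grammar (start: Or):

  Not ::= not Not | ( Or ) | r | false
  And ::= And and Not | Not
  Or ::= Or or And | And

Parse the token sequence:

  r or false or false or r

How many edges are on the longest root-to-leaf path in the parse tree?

6

[Or [Or [Or [Or [And [Not r]]] or [And [Not false]]] or [And [Not false]]] or [And [Not r]]]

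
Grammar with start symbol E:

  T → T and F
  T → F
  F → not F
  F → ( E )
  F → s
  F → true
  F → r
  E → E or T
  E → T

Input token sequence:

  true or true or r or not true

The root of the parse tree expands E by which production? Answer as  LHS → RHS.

E → E or T

[E [E [E [E [T [F true]]] or [T [F true]]] or [T [F r]]] or [T [F not [F true]]]]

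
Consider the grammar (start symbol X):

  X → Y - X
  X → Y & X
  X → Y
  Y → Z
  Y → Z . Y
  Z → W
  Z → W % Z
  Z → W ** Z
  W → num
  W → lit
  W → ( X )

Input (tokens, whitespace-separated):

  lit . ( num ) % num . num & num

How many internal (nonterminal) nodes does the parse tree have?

[X [Y [Z [W lit]] . [Y [Z [W ( [X [Y [Z [W num]]]] )] % [Z [W num]]] . [Y [Z [W num]]]]] & [X [Y [Z [W num]]]]]

20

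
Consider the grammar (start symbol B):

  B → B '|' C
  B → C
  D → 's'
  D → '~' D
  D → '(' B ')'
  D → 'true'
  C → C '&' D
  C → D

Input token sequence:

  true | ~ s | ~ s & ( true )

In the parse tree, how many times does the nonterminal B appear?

4

[B [B [B [C [D true]]] | [C [D ~ [D s]]]] | [C [C [D ~ [D s]]] & [D ( [B [C [D true]]] )]]]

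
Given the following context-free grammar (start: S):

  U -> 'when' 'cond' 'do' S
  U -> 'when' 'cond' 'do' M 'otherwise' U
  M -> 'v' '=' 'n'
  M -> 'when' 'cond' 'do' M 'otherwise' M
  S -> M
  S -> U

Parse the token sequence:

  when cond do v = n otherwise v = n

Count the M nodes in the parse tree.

[S [M when cond do [M v = n] otherwise [M v = n]]]

3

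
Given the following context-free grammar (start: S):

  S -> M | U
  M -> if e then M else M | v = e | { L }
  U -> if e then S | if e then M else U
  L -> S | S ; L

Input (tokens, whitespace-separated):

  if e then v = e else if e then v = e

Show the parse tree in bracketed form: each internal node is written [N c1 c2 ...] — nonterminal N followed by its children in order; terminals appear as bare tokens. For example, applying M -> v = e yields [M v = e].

S
U
if e then M else U
if e then v = e else U
if e then v = e else if e then S
if e then v = e else if e then M
if e then v = e else if e then v = e

[S [U if e then [M v = e] else [U if e then [S [M v = e]]]]]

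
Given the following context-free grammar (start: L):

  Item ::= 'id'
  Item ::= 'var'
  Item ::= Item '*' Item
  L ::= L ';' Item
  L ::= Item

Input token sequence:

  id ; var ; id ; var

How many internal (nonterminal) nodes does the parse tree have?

[L [L [L [L [Item id]] ; [Item var]] ; [Item id]] ; [Item var]]

8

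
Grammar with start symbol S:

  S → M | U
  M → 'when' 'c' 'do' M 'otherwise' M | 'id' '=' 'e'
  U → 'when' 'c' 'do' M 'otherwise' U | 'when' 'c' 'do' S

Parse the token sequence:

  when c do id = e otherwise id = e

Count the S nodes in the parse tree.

1

[S [M when c do [M id = e] otherwise [M id = e]]]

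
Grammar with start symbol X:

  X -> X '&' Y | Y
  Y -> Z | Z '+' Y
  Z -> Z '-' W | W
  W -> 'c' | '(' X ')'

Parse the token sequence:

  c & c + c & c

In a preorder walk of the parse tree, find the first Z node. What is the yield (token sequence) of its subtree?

c

[X [X [X [Y [Z [W c]]]] & [Y [Z [W c]] + [Y [Z [W c]]]]] & [Y [Z [W c]]]]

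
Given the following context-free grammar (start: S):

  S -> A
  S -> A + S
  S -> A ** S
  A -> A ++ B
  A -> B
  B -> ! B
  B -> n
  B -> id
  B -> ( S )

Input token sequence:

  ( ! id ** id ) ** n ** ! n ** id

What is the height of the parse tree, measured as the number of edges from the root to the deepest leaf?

[S [A [B ( [S [A [B ! [B id]]] ** [S [A [B id]]]] )]] ** [S [A [B n]] ** [S [A [B ! [B n]]] ** [S [A [B id]]]]]]

7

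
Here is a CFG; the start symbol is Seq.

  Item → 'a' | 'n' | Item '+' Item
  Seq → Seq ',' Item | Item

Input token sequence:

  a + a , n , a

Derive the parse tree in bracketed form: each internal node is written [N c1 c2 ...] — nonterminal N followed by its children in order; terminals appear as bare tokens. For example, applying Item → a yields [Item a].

Seq
Seq , Item
Seq , Item , Item
Item , Item , Item
Item + Item , Item , Item
a + Item , Item , Item
a + a , Item , Item
a + a , n , Item
a + a , n , a

[Seq [Seq [Seq [Item [Item a] + [Item a]]] , [Item n]] , [Item a]]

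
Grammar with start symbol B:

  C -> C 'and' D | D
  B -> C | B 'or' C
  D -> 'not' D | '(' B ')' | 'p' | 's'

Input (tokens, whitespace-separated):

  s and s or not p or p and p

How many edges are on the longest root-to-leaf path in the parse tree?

[B [B [B [C [C [D s]] and [D s]]] or [C [D not [D p]]]] or [C [C [D p]] and [D p]]]

6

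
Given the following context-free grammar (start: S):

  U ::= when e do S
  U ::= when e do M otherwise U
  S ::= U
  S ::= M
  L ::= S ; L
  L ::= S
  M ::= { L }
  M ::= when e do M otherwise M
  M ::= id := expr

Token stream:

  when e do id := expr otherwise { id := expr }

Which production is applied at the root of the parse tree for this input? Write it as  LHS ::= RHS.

[S [M when e do [M id := expr] otherwise [M { [L [S [M id := expr]]] }]]]

S ::= M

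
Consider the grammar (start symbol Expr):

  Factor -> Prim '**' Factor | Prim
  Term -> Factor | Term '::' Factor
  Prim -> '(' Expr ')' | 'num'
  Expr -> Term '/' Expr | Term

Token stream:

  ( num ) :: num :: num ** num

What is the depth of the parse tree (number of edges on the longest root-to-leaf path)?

10

[Expr [Term [Term [Term [Factor [Prim ( [Expr [Term [Factor [Prim num]]]] )]]] :: [Factor [Prim num]]] :: [Factor [Prim num] ** [Factor [Prim num]]]]]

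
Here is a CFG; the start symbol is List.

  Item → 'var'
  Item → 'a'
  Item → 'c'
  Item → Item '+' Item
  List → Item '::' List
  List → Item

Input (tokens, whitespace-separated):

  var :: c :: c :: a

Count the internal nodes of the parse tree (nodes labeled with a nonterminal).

8

[List [Item var] :: [List [Item c] :: [List [Item c] :: [List [Item a]]]]]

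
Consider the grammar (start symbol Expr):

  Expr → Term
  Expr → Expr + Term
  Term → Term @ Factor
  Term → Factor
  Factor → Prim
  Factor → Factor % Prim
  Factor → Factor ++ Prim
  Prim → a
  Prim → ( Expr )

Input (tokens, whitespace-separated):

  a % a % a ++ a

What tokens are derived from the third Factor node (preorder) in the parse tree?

[Expr [Term [Factor [Factor [Factor [Factor [Prim a]] % [Prim a]] % [Prim a]] ++ [Prim a]]]]

a % a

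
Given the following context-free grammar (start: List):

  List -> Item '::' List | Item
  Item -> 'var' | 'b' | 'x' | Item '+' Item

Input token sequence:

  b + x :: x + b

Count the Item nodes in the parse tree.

[List [Item [Item b] + [Item x]] :: [List [Item [Item x] + [Item b]]]]

6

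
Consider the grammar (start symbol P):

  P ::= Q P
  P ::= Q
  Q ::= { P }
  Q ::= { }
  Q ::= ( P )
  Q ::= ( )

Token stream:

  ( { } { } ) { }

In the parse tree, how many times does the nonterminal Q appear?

4

[P [Q ( [P [Q { }] [P [Q { }]]] )] [P [Q { }]]]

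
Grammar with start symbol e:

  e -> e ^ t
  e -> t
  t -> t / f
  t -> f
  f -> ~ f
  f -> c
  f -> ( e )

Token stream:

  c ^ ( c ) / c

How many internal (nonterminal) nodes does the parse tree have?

[e [e [t [f c]]] ^ [t [t [f ( [e [t [f c]]] )]] / [f c]]]

11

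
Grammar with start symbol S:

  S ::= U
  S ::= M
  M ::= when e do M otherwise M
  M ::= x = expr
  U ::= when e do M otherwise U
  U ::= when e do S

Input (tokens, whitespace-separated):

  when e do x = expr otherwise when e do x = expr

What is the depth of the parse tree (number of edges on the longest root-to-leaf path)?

[S [U when e do [M x = expr] otherwise [U when e do [S [M x = expr]]]]]

5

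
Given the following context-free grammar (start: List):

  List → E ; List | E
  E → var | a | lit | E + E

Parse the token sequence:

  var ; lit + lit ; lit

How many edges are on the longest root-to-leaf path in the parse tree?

[List [E var] ; [List [E [E lit] + [E lit]] ; [List [E lit]]]]

4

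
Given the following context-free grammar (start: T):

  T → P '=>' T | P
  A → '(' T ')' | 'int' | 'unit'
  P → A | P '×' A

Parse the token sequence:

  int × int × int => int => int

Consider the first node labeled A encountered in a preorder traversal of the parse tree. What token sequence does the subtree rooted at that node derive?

int

[T [P [P [P [A int]] × [A int]] × [A int]] => [T [P [A int]] => [T [P [A int]]]]]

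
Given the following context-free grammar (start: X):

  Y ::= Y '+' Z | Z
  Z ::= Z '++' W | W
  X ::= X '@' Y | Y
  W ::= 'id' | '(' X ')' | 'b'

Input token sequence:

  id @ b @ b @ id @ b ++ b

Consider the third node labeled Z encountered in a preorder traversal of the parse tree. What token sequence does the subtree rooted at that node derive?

b

[X [X [X [X [X [Y [Z [W id]]]] @ [Y [Z [W b]]]] @ [Y [Z [W b]]]] @ [Y [Z [W id]]]] @ [Y [Z [Z [W b]] ++ [W b]]]]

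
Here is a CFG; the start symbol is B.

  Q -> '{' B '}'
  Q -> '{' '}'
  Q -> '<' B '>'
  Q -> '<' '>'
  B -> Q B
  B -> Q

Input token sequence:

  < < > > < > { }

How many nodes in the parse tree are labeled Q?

[B [Q < [B [Q < >]] >] [B [Q < >] [B [Q { }]]]]

4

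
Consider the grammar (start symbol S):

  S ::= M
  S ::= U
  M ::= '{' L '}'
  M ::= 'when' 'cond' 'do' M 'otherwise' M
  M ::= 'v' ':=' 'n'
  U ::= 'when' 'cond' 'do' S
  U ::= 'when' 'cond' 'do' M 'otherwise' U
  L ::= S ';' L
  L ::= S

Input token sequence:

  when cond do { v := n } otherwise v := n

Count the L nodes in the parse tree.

1

[S [M when cond do [M { [L [S [M v := n]]] }] otherwise [M v := n]]]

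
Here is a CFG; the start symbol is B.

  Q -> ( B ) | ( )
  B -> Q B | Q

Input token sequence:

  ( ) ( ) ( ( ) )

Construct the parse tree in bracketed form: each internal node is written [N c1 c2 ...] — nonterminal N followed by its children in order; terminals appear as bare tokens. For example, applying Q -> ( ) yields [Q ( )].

[B [Q ( )] [B [Q ( )] [B [Q ( [B [Q ( )]] )]]]]

B
Q B
( ) B
( ) Q B
( ) ( ) B
( ) ( ) Q
( ) ( ) ( B )
( ) ( ) ( Q )
( ) ( ) ( ( ) )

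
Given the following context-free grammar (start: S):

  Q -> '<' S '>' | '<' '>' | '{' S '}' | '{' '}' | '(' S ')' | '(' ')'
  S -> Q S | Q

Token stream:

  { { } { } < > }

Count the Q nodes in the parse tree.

[S [Q { [S [Q { }] [S [Q { }] [S [Q < >]]]] }]]

4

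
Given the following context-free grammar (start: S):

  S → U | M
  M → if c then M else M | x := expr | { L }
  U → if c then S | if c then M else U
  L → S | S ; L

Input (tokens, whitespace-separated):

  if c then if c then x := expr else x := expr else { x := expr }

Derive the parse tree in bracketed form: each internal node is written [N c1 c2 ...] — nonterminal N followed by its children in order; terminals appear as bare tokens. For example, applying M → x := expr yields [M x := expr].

S
M
if c then M else M
if c then if c then M else M else M
if c then if c then x := expr else M else M
if c then if c then x := expr else x := expr else M
if c then if c then x := expr else x := expr else { L }
if c then if c then x := expr else x := expr else { S }
if c then if c then x := expr else x := expr else { M }
if c then if c then x := expr else x := expr else { x := expr }

[S [M if c then [M if c then [M x := expr] else [M x := expr]] else [M { [L [S [M x := expr]]] }]]]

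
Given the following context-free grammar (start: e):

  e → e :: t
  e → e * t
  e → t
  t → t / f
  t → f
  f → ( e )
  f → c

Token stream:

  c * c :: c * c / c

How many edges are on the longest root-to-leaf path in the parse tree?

6

[e [e [e [e [t [f c]]] * [t [f c]]] :: [t [f c]]] * [t [t [f c]] / [f c]]]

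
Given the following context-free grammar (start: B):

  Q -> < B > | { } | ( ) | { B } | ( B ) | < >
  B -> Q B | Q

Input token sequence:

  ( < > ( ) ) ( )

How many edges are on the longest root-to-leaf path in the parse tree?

5

[B [Q ( [B [Q < >] [B [Q ( )]]] )] [B [Q ( )]]]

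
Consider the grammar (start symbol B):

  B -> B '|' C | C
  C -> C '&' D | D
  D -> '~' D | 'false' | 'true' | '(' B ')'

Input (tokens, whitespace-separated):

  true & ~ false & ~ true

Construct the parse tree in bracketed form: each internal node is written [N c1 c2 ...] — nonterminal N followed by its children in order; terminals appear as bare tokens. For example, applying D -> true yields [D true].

[B [C [C [C [D true]] & [D ~ [D false]]] & [D ~ [D true]]]]

B
C
C & D
C & D & D
D & D & D
true & D & D
true & ~ D & D
true & ~ false & D
true & ~ false & ~ D
true & ~ false & ~ true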